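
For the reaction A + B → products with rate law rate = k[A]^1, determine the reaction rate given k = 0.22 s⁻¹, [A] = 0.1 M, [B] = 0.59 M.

0.022 M/s

Step 1: The rate law is rate = k[A]^1
Step 2: Note that the rate does not depend on [B] (zero order in B).
Step 3: rate = 0.22 × (0.1)^1 = 0.022 M/s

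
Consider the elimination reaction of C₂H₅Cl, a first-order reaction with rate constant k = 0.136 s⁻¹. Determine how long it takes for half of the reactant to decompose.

5.097 s

Step 1: For a first-order reaction, t₁/₂ = ln(2)/k
Step 2: t₁/₂ = ln(2)/0.136
Step 3: t₁/₂ = 0.6931/0.136 = 5.097 s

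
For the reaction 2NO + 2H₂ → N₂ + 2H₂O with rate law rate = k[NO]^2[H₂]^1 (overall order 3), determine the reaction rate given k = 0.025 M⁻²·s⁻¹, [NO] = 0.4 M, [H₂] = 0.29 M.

0.00116 M/s

Step 1: The rate law is rate = k[NO]^2[H₂]^1, overall order = 2+1 = 3
Step 2: Substitute values: rate = 0.025 × (0.4)^2 × (0.29)^1
Step 3: rate = 0.025 × 0.16 × 0.29 = 0.00116 M/s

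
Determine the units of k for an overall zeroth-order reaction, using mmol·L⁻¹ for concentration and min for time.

mmol·L⁻¹·min⁻¹

Step 1: For overall order n, rate = k × (concentration)^n.
Step 2: Rate has units mmol·L⁻¹·min⁻¹; concentration term has units (mmol·L⁻¹)^0.
Step 3: k = rate / (concentration)^n, so units of k = (mmol·L⁻¹)^(1-0)·min⁻¹ = mmol·L⁻¹·min⁻¹.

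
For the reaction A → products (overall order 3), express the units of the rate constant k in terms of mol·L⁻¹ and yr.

(mol·L⁻¹)⁻²·yr⁻¹

Step 1: For overall order n, rate = k × (concentration)^n.
Step 2: Rate has units mol·L⁻¹·yr⁻¹; concentration term has units (mol·L⁻¹)^3.
Step 3: k = rate / (concentration)^n, so units of k = (mol·L⁻¹)^(1-3)·yr⁻¹ = (mol·L⁻¹)⁻²·yr⁻¹.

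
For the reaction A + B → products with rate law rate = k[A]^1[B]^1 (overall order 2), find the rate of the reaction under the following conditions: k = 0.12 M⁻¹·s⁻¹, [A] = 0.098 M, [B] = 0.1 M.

0.001176 M/s

Step 1: The rate law is rate = k[A]^1[B]^1, overall order = 1+1 = 2
Step 2: Substitute values: rate = 0.12 × (0.098)^1 × (0.1)^1
Step 3: rate = 0.12 × 0.098 × 0.1 = 0.001176 M/s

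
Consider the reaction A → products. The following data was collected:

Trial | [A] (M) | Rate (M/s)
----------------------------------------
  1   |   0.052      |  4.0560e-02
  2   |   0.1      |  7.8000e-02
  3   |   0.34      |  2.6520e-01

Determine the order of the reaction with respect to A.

first order (1)

Step 1: Compare trials to find order n where rate₂/rate₁ = ([A]₂/[A]₁)^n
Step 2: rate₂/rate₁ = 7.8000e-02/4.0560e-02 = 1.923
Step 3: [A]₂/[A]₁ = 0.1/0.052 = 1.923
Step 4: n = ln(1.923)/ln(1.923) = 1.00 ≈ 1
Step 5: The reaction is first order in A.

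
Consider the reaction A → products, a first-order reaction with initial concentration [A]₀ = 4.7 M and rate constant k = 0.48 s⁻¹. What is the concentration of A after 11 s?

0.02393 M

Step 1: For a first-order reaction: [A] = [A]₀ × e^(-kt)
Step 2: [A] = 4.7 × e^(-0.48 × 11)
Step 3: [A] = 4.7 × e^(-5.28)
Step 4: [A] = 4.7 × 0.00509243 = 0.02393 M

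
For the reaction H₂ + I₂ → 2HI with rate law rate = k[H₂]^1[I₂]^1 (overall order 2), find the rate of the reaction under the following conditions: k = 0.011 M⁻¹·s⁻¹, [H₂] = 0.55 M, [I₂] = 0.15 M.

0.0009075 M/s

Step 1: The rate law is rate = k[H₂]^1[I₂]^1, overall order = 1+1 = 2
Step 2: Substitute values: rate = 0.011 × (0.55)^1 × (0.15)^1
Step 3: rate = 0.011 × 0.55 × 0.15 = 0.0009075 M/s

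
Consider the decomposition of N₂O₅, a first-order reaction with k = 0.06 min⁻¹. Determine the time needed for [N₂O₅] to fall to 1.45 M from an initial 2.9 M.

11.55 min

Step 1: For first-order: t = ln([N₂O₅]₀/[N₂O₅])/k
Step 2: t = ln(2.9/1.45)/0.06
Step 3: t = ln(2)/0.06
Step 4: t = 0.6931/0.06 = 11.55 min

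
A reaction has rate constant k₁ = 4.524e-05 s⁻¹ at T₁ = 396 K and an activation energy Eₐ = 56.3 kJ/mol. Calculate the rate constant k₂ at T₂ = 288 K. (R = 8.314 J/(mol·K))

7.423e-08 s⁻¹

Step 1: Use the two-temperature Arrhenius form: ln(k₂/k₁) = -Eₐ/R × (1/T₂ - 1/T₁)
Step 2: Convert Eₐ to J/mol: 56.3 kJ/mol = 56300 J/mol
Step 3: 1/T₂ - 1/T₁ = 1/288 - 1/396 = 9.469697e-04 K⁻¹
Step 4: ln(k₂/k₁) = -56300/8.314 × 9.469697e-04 = -6.41260
Step 5: k₂ = k₁ × exp(-6.41260) = 4.524e-05 × 1.64075e-03 = 7.423e-08 s⁻¹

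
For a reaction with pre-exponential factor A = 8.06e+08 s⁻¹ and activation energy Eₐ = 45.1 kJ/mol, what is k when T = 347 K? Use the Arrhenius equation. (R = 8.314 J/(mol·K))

1.31e+02 s⁻¹

Step 1: Use the Arrhenius equation: k = A × exp(-Eₐ/RT)
Step 2: Convert Eₐ to J/mol: 45.1 kJ/mol = 45100 J/mol
Step 3: Calculate the exponent: -Eₐ/(RT) = -45100/(8.314 × 347) = -15.63281
Step 4: k = 8.06e+08 × exp(-15.63281)
Step 5: k = 8.06e+08 × 1.62464e-07 = 1.3095e+02 s⁻¹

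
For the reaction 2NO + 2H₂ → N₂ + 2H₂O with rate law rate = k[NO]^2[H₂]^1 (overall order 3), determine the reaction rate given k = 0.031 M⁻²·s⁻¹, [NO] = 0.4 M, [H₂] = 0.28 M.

0.001389 M/s

Step 1: The rate law is rate = k[NO]^2[H₂]^1, overall order = 2+1 = 3
Step 2: Substitute values: rate = 0.031 × (0.4)^2 × (0.28)^1
Step 3: rate = 0.031 × 0.16 × 0.28 = 0.0013888 M/s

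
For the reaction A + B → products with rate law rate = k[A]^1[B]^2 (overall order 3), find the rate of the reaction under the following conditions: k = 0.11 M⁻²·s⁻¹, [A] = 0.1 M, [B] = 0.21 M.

0.0004851 M/s

Step 1: The rate law is rate = k[A]^1[B]^2, overall order = 1+2 = 3
Step 2: Substitute values: rate = 0.11 × (0.1)^1 × (0.21)^2
Step 3: rate = 0.11 × 0.1 × 0.0441 = 0.0004851 M/s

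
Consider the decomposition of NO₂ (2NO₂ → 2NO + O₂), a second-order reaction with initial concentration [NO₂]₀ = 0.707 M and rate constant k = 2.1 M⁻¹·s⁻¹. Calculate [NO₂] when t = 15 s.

0.03038 M

Step 1: For a second-order reaction: 1/[NO₂] = 1/[NO₂]₀ + kt
Step 2: 1/[NO₂] = 1/0.707 + 2.1 × 15
Step 3: 1/[NO₂] = 1.414 + 31.5 = 32.91
Step 4: [NO₂] = 1/32.91 = 0.03038 M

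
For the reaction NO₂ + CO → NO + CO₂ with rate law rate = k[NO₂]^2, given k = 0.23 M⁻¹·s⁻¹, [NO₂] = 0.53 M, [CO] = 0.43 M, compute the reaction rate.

0.06461 M/s

Step 1: The rate law is rate = k[NO₂]^2
Step 2: Note that the rate does not depend on [CO] (zero order in CO).
Step 3: rate = 0.23 × (0.53)^2 = 0.064607 M/s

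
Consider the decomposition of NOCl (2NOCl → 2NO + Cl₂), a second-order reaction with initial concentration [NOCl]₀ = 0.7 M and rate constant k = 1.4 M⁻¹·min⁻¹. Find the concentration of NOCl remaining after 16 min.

0.04197 M

Step 1: For a second-order reaction: 1/[NOCl] = 1/[NOCl]₀ + kt
Step 2: 1/[NOCl] = 1/0.7 + 1.4 × 16
Step 3: 1/[NOCl] = 1.429 + 22.4 = 23.83
Step 4: [NOCl] = 1/23.83 = 0.04197 M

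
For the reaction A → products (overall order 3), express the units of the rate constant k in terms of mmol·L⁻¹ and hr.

(mmol·L⁻¹)⁻²·hr⁻¹

Step 1: For overall order n, rate = k × (concentration)^n.
Step 2: Rate has units mmol·L⁻¹·hr⁻¹; concentration term has units (mmol·L⁻¹)^3.
Step 3: k = rate / (concentration)^n, so units of k = (mmol·L⁻¹)^(1-3)·hr⁻¹ = (mmol·L⁻¹)⁻²·hr⁻¹.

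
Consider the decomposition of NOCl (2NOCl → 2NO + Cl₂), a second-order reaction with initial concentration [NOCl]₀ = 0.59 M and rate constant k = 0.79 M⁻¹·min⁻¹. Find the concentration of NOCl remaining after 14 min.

0.0784 M

Step 1: For a second-order reaction: 1/[NOCl] = 1/[NOCl]₀ + kt
Step 2: 1/[NOCl] = 1/0.59 + 0.79 × 14
Step 3: 1/[NOCl] = 1.695 + 11.06 = 12.75
Step 4: [NOCl] = 1/12.75 = 0.0784 M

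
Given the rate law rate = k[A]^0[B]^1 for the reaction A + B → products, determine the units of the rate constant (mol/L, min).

min⁻¹

Step 1: Overall order = 0 + 1 = 1.
Step 2: rate has units mol/L·min⁻¹; [A]^0[B]^1 has units (mol/L)^1.
Step 3: k = rate/([A]^0[B]^1), so units of k = (mol/L)^(1-1)·min⁻¹ = min⁻¹.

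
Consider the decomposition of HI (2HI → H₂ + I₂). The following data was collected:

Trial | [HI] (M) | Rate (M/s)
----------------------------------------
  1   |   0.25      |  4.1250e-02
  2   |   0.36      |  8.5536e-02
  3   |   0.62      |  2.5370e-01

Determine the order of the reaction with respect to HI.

second order (2)

Step 1: Compare trials to find order n where rate₂/rate₁ = ([HI]₂/[HI]₁)^n
Step 2: rate₂/rate₁ = 8.5536e-02/4.1250e-02 = 2.074
Step 3: [HI]₂/[HI]₁ = 0.36/0.25 = 1.44
Step 4: n = ln(2.074)/ln(1.44) = 2.00 ≈ 2
Step 5: The reaction is second order in HI.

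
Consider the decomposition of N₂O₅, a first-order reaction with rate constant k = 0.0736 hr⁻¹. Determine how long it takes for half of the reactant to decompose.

9.418 hr

Step 1: For a first-order reaction, t₁/₂ = ln(2)/k
Step 2: t₁/₂ = ln(2)/0.0736
Step 3: t₁/₂ = 0.6931/0.0736 = 9.418 hr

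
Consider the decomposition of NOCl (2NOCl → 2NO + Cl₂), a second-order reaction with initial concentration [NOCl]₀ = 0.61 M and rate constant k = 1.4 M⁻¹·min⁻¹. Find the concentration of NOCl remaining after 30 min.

0.02292 M

Step 1: For a second-order reaction: 1/[NOCl] = 1/[NOCl]₀ + kt
Step 2: 1/[NOCl] = 1/0.61 + 1.4 × 30
Step 3: 1/[NOCl] = 1.639 + 42 = 43.64
Step 4: [NOCl] = 1/43.64 = 0.02292 M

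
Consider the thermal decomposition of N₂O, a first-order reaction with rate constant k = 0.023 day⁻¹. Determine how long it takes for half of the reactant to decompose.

30.14 day

Step 1: For a first-order reaction, t₁/₂ = ln(2)/k
Step 2: t₁/₂ = ln(2)/0.023
Step 3: t₁/₂ = 0.6931/0.023 = 30.14 day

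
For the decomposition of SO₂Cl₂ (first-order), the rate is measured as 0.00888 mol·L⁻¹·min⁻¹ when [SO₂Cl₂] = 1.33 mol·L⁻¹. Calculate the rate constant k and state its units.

0.006677 min⁻¹

Step 1: rate = k[SO₂Cl₂]^1, so k = rate / [SO₂Cl₂]^1.
Step 2: k = 0.00888 / (1.33)^1 = 0.00888 / 1.33.
Step 3: k = 0.006677 min⁻¹.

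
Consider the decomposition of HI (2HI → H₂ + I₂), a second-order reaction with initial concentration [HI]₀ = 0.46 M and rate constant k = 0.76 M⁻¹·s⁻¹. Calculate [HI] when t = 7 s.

0.1334 M

Step 1: For a second-order reaction: 1/[HI] = 1/[HI]₀ + kt
Step 2: 1/[HI] = 1/0.46 + 0.76 × 7
Step 3: 1/[HI] = 2.174 + 5.32 = 7.494
Step 4: [HI] = 1/7.494 = 0.1334 M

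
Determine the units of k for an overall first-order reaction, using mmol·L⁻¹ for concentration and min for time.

min⁻¹

Step 1: For overall order n, rate = k × (concentration)^n.
Step 2: Rate has units mmol·L⁻¹·min⁻¹; concentration term has units (mmol·L⁻¹)^1.
Step 3: k = rate / (concentration)^n, so units of k = (mmol·L⁻¹)^(1-1)·min⁻¹ = min⁻¹.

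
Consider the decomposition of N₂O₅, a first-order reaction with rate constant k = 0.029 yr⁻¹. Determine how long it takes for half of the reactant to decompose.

23.9 yr

Step 1: For a first-order reaction, t₁/₂ = ln(2)/k
Step 2: t₁/₂ = ln(2)/0.029
Step 3: t₁/₂ = 0.6931/0.029 = 23.9 yr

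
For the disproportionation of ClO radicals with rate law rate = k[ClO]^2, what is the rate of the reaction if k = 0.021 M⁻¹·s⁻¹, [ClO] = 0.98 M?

0.02017 M/s

Step 1: Identify the rate law: rate = k[ClO]^2
Step 2: Substitute values: rate = 0.021 × (0.98)^2
Step 3: Calculate: rate = 0.021 × 0.9604 = 0.0201684 M/s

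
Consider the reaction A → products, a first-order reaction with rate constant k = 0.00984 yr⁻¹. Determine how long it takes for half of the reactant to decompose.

70.44 yr

Step 1: For a first-order reaction, t₁/₂ = ln(2)/k
Step 2: t₁/₂ = ln(2)/0.00984
Step 3: t₁/₂ = 0.6931/0.00984 = 70.44 yr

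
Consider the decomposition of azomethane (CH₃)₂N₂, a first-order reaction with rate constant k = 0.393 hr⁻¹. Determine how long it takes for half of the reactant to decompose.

1.764 hr

Step 1: For a first-order reaction, t₁/₂ = ln(2)/k
Step 2: t₁/₂ = ln(2)/0.393
Step 3: t₁/₂ = 0.6931/0.393 = 1.764 hr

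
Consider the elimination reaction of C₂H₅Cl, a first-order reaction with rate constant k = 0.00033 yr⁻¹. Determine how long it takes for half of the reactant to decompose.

2100 yr

Step 1: For a first-order reaction, t₁/₂ = ln(2)/k
Step 2: t₁/₂ = ln(2)/0.00033
Step 3: t₁/₂ = 0.6931/0.00033 = 2100 yr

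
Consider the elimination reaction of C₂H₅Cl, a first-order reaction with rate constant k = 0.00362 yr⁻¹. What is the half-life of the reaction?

191.5 yr

Step 1: For a first-order reaction, t₁/₂ = ln(2)/k
Step 2: t₁/₂ = ln(2)/0.00362
Step 3: t₁/₂ = 0.6931/0.00362 = 191.5 yr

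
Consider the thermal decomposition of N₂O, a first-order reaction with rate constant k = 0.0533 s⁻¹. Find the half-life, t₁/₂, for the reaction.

13 s

Step 1: For a first-order reaction, t₁/₂ = ln(2)/k
Step 2: t₁/₂ = ln(2)/0.0533
Step 3: t₁/₂ = 0.6931/0.0533 = 13 s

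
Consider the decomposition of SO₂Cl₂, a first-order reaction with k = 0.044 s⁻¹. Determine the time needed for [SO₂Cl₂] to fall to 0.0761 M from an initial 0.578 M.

46.08 s

Step 1: For first-order: t = ln([SO₂Cl₂]₀/[SO₂Cl₂])/k
Step 2: t = ln(0.578/0.0761)/0.044
Step 3: t = ln(7.595)/0.044
Step 4: t = 2.028/0.044 = 46.08 s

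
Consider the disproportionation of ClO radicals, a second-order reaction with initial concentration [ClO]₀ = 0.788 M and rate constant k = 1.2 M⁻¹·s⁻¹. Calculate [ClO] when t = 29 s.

0.02772 M

Step 1: For a second-order reaction: 1/[ClO] = 1/[ClO]₀ + kt
Step 2: 1/[ClO] = 1/0.788 + 1.2 × 29
Step 3: 1/[ClO] = 1.269 + 34.8 = 36.07
Step 4: [ClO] = 1/36.07 = 0.02772 M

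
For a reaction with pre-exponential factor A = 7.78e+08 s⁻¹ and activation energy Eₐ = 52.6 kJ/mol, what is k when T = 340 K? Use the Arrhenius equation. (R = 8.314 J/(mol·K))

6.45e+00 s⁻¹

Step 1: Use the Arrhenius equation: k = A × exp(-Eₐ/RT)
Step 2: Convert Eₐ to J/mol: 52.6 kJ/mol = 52600 J/mol
Step 3: Calculate the exponent: -Eₐ/(RT) = -52600/(8.314 × 340) = -18.60788
Step 4: k = 7.78e+08 × exp(-18.60788)
Step 5: k = 7.78e+08 × 8.29278e-09 = 6.4518e+00 s⁻¹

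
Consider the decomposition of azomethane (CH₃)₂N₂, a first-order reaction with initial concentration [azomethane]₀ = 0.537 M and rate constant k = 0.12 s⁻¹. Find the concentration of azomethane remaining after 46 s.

0.002151 M

Step 1: For a first-order reaction: [azomethane] = [azomethane]₀ × e^(-kt)
Step 2: [azomethane] = 0.537 × e^(-0.12 × 46)
Step 3: [azomethane] = 0.537 × e^(-5.52)
Step 4: [azomethane] = 0.537 × 0.00400585 = 0.002151 M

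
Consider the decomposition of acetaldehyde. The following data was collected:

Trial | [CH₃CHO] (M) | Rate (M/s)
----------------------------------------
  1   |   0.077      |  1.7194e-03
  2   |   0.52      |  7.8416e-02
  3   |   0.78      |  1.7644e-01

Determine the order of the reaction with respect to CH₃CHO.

second order (2)

Step 1: Compare trials to find order n where rate₂/rate₁ = ([CH₃CHO]₂/[CH₃CHO]₁)^n
Step 2: rate₂/rate₁ = 7.8416e-02/1.7194e-03 = 45.61
Step 3: [CH₃CHO]₂/[CH₃CHO]₁ = 0.52/0.077 = 6.753
Step 4: n = ln(45.61)/ln(6.753) = 2.00 ≈ 2
Step 5: The reaction is second order in CH₃CHO.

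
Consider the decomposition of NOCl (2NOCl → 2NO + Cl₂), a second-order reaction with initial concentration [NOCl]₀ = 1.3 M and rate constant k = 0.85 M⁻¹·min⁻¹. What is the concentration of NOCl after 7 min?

0.1488 M

Step 1: For a second-order reaction: 1/[NOCl] = 1/[NOCl]₀ + kt
Step 2: 1/[NOCl] = 1/1.3 + 0.85 × 7
Step 3: 1/[NOCl] = 0.7692 + 5.95 = 6.719
Step 4: [NOCl] = 1/6.719 = 0.1488 M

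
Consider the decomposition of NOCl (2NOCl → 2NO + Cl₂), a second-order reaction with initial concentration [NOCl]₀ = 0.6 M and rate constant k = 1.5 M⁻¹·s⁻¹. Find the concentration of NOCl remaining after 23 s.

0.02765 M

Step 1: For a second-order reaction: 1/[NOCl] = 1/[NOCl]₀ + kt
Step 2: 1/[NOCl] = 1/0.6 + 1.5 × 23
Step 3: 1/[NOCl] = 1.667 + 34.5 = 36.17
Step 4: [NOCl] = 1/36.17 = 0.02765 M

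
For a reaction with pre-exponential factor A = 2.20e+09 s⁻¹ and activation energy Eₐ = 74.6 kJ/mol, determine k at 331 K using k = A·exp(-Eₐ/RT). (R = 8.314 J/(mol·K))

3.71e-03 s⁻¹

Step 1: Use the Arrhenius equation: k = A × exp(-Eₐ/RT)
Step 2: Convert Eₐ to J/mol: 74.6 kJ/mol = 74600 J/mol
Step 3: Calculate the exponent: -Eₐ/(RT) = -74600/(8.314 × 331) = -27.10821
Step 4: k = 2.20e+09 × exp(-27.10821)
Step 5: k = 2.20e+09 × 1.68676e-12 = 3.7109e-03 s⁻¹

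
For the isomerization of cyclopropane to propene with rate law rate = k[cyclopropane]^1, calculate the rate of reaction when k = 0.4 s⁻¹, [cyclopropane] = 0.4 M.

0.16 M/s

Step 1: Identify the rate law: rate = k[cyclopropane]^1
Step 2: Substitute values: rate = 0.4 × (0.4)^1
Step 3: Calculate: rate = 0.4 × 0.4 = 0.16 M/s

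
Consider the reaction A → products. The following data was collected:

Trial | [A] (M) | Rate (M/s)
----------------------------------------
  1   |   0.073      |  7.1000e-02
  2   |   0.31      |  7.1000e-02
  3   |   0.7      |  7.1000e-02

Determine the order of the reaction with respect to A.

zeroth order (0)

Step 1: Compare trials - when concentration changes, rate stays constant.
Step 2: rate₂/rate₁ = 7.1000e-02/7.1000e-02 = 1
Step 3: [A]₂/[A]₁ = 0.31/0.073 = 4.247
Step 4: Since rate ratio ≈ (conc ratio)^0, the reaction is zeroth order.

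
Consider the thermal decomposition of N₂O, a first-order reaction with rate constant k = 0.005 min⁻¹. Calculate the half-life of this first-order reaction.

138.6 min

Step 1: For a first-order reaction, t₁/₂ = ln(2)/k
Step 2: t₁/₂ = ln(2)/0.005
Step 3: t₁/₂ = 0.6931/0.005 = 138.6 min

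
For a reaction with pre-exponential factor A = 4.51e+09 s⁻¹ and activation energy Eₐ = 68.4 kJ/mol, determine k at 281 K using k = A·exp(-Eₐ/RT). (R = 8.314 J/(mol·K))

8.69e-04 s⁻¹

Step 1: Use the Arrhenius equation: k = A × exp(-Eₐ/RT)
Step 2: Convert Eₐ to J/mol: 68.4 kJ/mol = 68400 J/mol
Step 3: Calculate the exponent: -Eₐ/(RT) = -68400/(8.314 × 281) = -29.27789
Step 4: k = 4.51e+09 × exp(-29.27789)
Step 5: k = 4.51e+09 × 1.92652e-13 = 8.6886e-04 s⁻¹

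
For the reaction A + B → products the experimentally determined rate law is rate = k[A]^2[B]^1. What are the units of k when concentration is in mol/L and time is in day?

(mol/L)⁻²·day⁻¹

Step 1: Overall order = 2 + 1 = 3.
Step 2: rate has units mol/L·day⁻¹; [A]^2[B]^1 has units (mol/L)^3.
Step 3: k = rate/([A]^2[B]^1), so units of k = (mol/L)^(1-3)·day⁻¹ = (mol/L)⁻²·day⁻¹.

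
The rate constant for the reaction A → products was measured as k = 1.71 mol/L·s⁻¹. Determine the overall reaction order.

zeroth order (0)

Step 1: The units of k for an nth-order reaction are (concentration)^(1-n)·(time)⁻¹.
Step 2: Here k has units mol/L·s⁻¹, so the concentration exponent is 1.
Step 3: 1 - n = 1 ⇒ n = 0. The reaction is zeroth order.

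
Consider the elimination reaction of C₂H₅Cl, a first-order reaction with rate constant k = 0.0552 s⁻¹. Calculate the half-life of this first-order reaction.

12.56 s

Step 1: For a first-order reaction, t₁/₂ = ln(2)/k
Step 2: t₁/₂ = ln(2)/0.0552
Step 3: t₁/₂ = 0.6931/0.0552 = 12.56 s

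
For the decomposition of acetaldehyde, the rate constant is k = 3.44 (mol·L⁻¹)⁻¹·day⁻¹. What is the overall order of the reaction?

second order (2)

Step 1: The units of k for an nth-order reaction are (concentration)^(1-n)·(time)⁻¹.
Step 2: Here k has units (mol·L⁻¹)⁻¹·day⁻¹, so the concentration exponent is -1.
Step 3: 1 - n = -1 ⇒ n = 2. The reaction is second order.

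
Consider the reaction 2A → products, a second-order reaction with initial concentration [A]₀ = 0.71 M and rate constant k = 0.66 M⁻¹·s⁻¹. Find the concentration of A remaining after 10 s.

0.1249 M

Step 1: For a second-order reaction: 1/[A] = 1/[A]₀ + kt
Step 2: 1/[A] = 1/0.71 + 0.66 × 10
Step 3: 1/[A] = 1.408 + 6.6 = 8.008
Step 4: [A] = 1/8.008 = 0.1249 M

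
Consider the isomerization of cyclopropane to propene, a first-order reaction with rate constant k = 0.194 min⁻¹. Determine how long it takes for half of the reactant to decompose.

3.573 min

Step 1: For a first-order reaction, t₁/₂ = ln(2)/k
Step 2: t₁/₂ = ln(2)/0.194
Step 3: t₁/₂ = 0.6931/0.194 = 3.573 min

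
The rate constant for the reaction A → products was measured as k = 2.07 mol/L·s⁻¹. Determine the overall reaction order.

zeroth order (0)

Step 1: The units of k for an nth-order reaction are (concentration)^(1-n)·(time)⁻¹.
Step 2: Here k has units mol/L·s⁻¹, so the concentration exponent is 1.
Step 3: 1 - n = 1 ⇒ n = 0. The reaction is zeroth order.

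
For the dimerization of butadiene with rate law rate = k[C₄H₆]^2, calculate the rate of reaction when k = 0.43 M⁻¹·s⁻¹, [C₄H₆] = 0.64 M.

0.1761 M/s

Step 1: Identify the rate law: rate = k[C₄H₆]^2
Step 2: Substitute values: rate = 0.43 × (0.64)^2
Step 3: Calculate: rate = 0.43 × 0.4096 = 0.176128 M/s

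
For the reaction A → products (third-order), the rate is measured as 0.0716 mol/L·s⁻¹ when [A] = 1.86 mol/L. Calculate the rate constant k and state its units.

0.01113 (mol/L)⁻²·s⁻¹

Step 1: rate = k[A]^3, so k = rate / [A]^3.
Step 2: k = 0.0716 / (1.86)^3 = 0.0716 / 6.435.
Step 3: k = 0.01113 (mol/L)⁻²·s⁻¹.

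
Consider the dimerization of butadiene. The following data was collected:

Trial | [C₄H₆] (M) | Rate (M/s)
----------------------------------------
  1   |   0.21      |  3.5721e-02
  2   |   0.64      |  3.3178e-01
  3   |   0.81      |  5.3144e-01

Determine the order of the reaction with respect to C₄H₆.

second order (2)

Step 1: Compare trials to find order n where rate₂/rate₁ = ([C₄H₆]₂/[C₄H₆]₁)^n
Step 2: rate₂/rate₁ = 3.3178e-01/3.5721e-02 = 9.288
Step 3: [C₄H₆]₂/[C₄H₆]₁ = 0.64/0.21 = 3.048
Step 4: n = ln(9.288)/ln(3.048) = 2.00 ≈ 2
Step 5: The reaction is second order in C₄H₆.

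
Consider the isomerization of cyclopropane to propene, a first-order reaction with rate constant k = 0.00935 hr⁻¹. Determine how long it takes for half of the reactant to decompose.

74.13 hr

Step 1: For a first-order reaction, t₁/₂ = ln(2)/k
Step 2: t₁/₂ = ln(2)/0.00935
Step 3: t₁/₂ = 0.6931/0.00935 = 74.13 hr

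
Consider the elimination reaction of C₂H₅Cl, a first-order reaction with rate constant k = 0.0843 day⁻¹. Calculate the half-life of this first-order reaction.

8.222 day

Step 1: For a first-order reaction, t₁/₂ = ln(2)/k
Step 2: t₁/₂ = ln(2)/0.0843
Step 3: t₁/₂ = 0.6931/0.0843 = 8.222 day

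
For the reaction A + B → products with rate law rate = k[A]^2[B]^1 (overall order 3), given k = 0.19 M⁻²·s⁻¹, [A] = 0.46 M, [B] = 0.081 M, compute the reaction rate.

0.003257 M/s

Step 1: The rate law is rate = k[A]^2[B]^1, overall order = 2+1 = 3
Step 2: Substitute values: rate = 0.19 × (0.46)^2 × (0.081)^1
Step 3: rate = 0.19 × 0.2116 × 0.081 = 0.00325652 M/s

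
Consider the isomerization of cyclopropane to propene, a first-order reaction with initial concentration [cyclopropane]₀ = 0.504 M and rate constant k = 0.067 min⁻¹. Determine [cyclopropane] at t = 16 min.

0.1725 M

Step 1: For a first-order reaction: [cyclopropane] = [cyclopropane]₀ × e^(-kt)
Step 2: [cyclopropane] = 0.504 × e^(-0.067 × 16)
Step 3: [cyclopropane] = 0.504 × e^(-1.072)
Step 4: [cyclopropane] = 0.504 × 0.342323 = 0.1725 M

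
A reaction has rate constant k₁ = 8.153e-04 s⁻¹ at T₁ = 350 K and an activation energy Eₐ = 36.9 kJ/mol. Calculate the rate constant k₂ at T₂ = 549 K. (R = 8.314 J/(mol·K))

8.083e-02 s⁻¹

Step 1: Use the two-temperature Arrhenius form: ln(k₂/k₁) = -Eₐ/R × (1/T₂ - 1/T₁)
Step 2: Convert Eₐ to J/mol: 36.9 kJ/mol = 36900 J/mol
Step 3: 1/T₂ - 1/T₁ = 1/549 - 1/350 = -1.035649e-03 K⁻¹
Step 4: ln(k₂/k₁) = -36900/8.314 × -1.035649e-03 = 4.59652
Step 5: k₂ = k₁ × exp(4.59652) = 8.153e-04 × 9.91387e+01 = 8.083e-02 s⁻¹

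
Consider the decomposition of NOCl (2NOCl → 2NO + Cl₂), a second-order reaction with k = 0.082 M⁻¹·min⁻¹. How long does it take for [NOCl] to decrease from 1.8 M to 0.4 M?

23.71 min

Step 1: For second-order: t = (1/[NOCl] - 1/[NOCl]₀)/k
Step 2: t = (1/0.4 - 1/1.8)/0.082
Step 3: t = (2.5 - 0.5556)/0.082
Step 4: t = 1.944/0.082 = 23.71 min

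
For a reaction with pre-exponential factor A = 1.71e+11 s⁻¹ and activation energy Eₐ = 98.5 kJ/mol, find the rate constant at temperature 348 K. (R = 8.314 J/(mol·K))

2.80e-04 s⁻¹

Step 1: Use the Arrhenius equation: k = A × exp(-Eₐ/RT)
Step 2: Convert Eₐ to J/mol: 98.5 kJ/mol = 98500 J/mol
Step 3: Calculate the exponent: -Eₐ/(RT) = -98500/(8.314 × 348) = -34.04450
Step 4: k = 1.71e+11 × exp(-34.04450)
Step 5: k = 1.71e+11 × 1.63931e-15 = 2.8032e-04 s⁻¹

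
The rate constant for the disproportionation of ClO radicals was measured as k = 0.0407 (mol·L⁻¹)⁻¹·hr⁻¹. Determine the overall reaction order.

second order (2)

Step 1: The units of k for an nth-order reaction are (concentration)^(1-n)·(time)⁻¹.
Step 2: Here k has units (mol·L⁻¹)⁻¹·hr⁻¹, so the concentration exponent is -1.
Step 3: 1 - n = -1 ⇒ n = 2. The reaction is second order.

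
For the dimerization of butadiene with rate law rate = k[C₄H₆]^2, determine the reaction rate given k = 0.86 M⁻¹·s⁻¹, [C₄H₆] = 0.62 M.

0.3306 M/s

Step 1: Identify the rate law: rate = k[C₄H₆]^2
Step 2: Substitute values: rate = 0.86 × (0.62)^2
Step 3: Calculate: rate = 0.86 × 0.3844 = 0.330584 M/s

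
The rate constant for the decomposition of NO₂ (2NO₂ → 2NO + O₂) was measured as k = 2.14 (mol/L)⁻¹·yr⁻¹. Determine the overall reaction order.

second order (2)

Step 1: The units of k for an nth-order reaction are (concentration)^(1-n)·(time)⁻¹.
Step 2: Here k has units (mol/L)⁻¹·yr⁻¹, so the concentration exponent is -1.
Step 3: 1 - n = -1 ⇒ n = 2. The reaction is second order.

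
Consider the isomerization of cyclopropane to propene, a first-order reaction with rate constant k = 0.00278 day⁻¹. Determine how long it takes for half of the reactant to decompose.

249.3 day

Step 1: For a first-order reaction, t₁/₂ = ln(2)/k
Step 2: t₁/₂ = ln(2)/0.00278
Step 3: t₁/₂ = 0.6931/0.00278 = 249.3 day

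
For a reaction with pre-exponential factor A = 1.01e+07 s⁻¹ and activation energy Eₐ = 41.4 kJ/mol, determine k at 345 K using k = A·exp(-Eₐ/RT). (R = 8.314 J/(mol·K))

5.44e+00 s⁻¹

Step 1: Use the Arrhenius equation: k = A × exp(-Eₐ/RT)
Step 2: Convert Eₐ to J/mol: 41.4 kJ/mol = 41400 J/mol
Step 3: Calculate the exponent: -Eₐ/(RT) = -41400/(8.314 × 345) = -14.43349
Step 4: k = 1.01e+07 × exp(-14.43349)
Step 5: k = 1.01e+07 × 5.39032e-07 = 5.4442e+00 s⁻¹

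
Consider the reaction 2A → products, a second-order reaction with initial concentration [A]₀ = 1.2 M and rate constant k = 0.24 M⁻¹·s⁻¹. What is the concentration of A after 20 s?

0.1775 M

Step 1: For a second-order reaction: 1/[A] = 1/[A]₀ + kt
Step 2: 1/[A] = 1/1.2 + 0.24 × 20
Step 3: 1/[A] = 0.8333 + 4.8 = 5.633
Step 4: [A] = 1/5.633 = 0.1775 M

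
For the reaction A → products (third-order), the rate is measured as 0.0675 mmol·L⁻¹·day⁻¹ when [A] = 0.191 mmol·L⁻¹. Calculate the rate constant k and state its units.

9.687 (mmol·L⁻¹)⁻²·day⁻¹

Step 1: rate = k[A]^3, so k = rate / [A]^3.
Step 2: k = 0.0675 / (0.191)^3 = 0.0675 / 0.006968.
Step 3: k = 9.687 (mmol·L⁻¹)⁻²·day⁻¹.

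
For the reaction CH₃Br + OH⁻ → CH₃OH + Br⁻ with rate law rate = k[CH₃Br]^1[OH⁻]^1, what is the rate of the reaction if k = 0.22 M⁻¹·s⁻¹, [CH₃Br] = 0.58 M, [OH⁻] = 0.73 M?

0.09315 M/s

Step 1: The rate law is rate = k[CH₃Br]^1[OH⁻]^1
Step 2: Substitute: rate = 0.22 × (0.58)^1 × (0.73)^1
Step 3: rate = 0.22 × 0.58 × 0.73 = 0.093148 M/s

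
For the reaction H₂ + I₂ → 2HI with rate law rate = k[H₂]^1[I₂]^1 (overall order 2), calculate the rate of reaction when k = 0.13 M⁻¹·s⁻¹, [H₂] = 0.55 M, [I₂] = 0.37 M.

0.02646 M/s

Step 1: The rate law is rate = k[H₂]^1[I₂]^1, overall order = 1+1 = 2
Step 2: Substitute values: rate = 0.13 × (0.55)^1 × (0.37)^1
Step 3: rate = 0.13 × 0.55 × 0.37 = 0.026455 M/s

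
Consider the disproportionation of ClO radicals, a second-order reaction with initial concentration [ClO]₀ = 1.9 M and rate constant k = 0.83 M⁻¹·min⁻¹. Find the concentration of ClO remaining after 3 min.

0.3315 M

Step 1: For a second-order reaction: 1/[ClO] = 1/[ClO]₀ + kt
Step 2: 1/[ClO] = 1/1.9 + 0.83 × 3
Step 3: 1/[ClO] = 0.5263 + 2.49 = 3.016
Step 4: [ClO] = 1/3.016 = 0.3315 M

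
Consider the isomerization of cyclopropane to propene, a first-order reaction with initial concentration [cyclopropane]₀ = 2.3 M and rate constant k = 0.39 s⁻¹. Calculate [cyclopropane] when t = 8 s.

0.1016 M

Step 1: For a first-order reaction: [cyclopropane] = [cyclopropane]₀ × e^(-kt)
Step 2: [cyclopropane] = 2.3 × e^(-0.39 × 8)
Step 3: [cyclopropane] = 2.3 × e^(-3.12)
Step 4: [cyclopropane] = 2.3 × 0.0441572 = 0.1016 M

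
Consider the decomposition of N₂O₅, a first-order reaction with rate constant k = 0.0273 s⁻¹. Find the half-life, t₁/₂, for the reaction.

25.39 s

Step 1: For a first-order reaction, t₁/₂ = ln(2)/k
Step 2: t₁/₂ = ln(2)/0.0273
Step 3: t₁/₂ = 0.6931/0.0273 = 25.39 s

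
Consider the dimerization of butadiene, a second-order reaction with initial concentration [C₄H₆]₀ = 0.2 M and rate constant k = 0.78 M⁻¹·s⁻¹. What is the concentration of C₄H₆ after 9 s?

0.08319 M

Step 1: For a second-order reaction: 1/[C₄H₆] = 1/[C₄H₆]₀ + kt
Step 2: 1/[C₄H₆] = 1/0.2 + 0.78 × 9
Step 3: 1/[C₄H₆] = 5 + 7.02 = 12.02
Step 4: [C₄H₆] = 1/12.02 = 0.08319 M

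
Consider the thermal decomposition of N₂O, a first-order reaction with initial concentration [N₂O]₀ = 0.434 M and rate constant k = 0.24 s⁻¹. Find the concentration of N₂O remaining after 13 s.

0.01916 M

Step 1: For a first-order reaction: [N₂O] = [N₂O]₀ × e^(-kt)
Step 2: [N₂O] = 0.434 × e^(-0.24 × 13)
Step 3: [N₂O] = 0.434 × e^(-3.12)
Step 4: [N₂O] = 0.434 × 0.0441572 = 0.01916 M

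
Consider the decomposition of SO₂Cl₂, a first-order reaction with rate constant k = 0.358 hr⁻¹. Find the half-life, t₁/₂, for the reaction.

1.936 hr

Step 1: For a first-order reaction, t₁/₂ = ln(2)/k
Step 2: t₁/₂ = ln(2)/0.358
Step 3: t₁/₂ = 0.6931/0.358 = 1.936 hr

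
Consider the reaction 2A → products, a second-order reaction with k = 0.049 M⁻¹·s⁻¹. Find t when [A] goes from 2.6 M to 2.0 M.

2.355 s

Step 1: For second-order: t = (1/[A] - 1/[A]₀)/k
Step 2: t = (1/2.0 - 1/2.6)/0.049
Step 3: t = (0.5 - 0.3846)/0.049
Step 4: t = 0.1154/0.049 = 2.355 s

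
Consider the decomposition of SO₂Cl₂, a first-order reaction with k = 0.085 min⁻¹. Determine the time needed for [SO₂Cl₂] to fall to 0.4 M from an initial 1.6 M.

16.31 min

Step 1: For first-order: t = ln([SO₂Cl₂]₀/[SO₂Cl₂])/k
Step 2: t = ln(1.6/0.4)/0.085
Step 3: t = ln(4)/0.085
Step 4: t = 1.386/0.085 = 16.31 min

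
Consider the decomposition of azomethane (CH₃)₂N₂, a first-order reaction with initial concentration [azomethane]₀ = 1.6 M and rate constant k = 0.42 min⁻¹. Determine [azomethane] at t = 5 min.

0.1959 M

Step 1: For a first-order reaction: [azomethane] = [azomethane]₀ × e^(-kt)
Step 2: [azomethane] = 1.6 × e^(-0.42 × 5)
Step 3: [azomethane] = 1.6 × e^(-2.1)
Step 4: [azomethane] = 1.6 × 0.122456 = 0.1959 M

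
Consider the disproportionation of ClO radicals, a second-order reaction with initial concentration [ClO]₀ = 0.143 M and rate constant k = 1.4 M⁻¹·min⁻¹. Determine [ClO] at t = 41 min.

0.01553 M

Step 1: For a second-order reaction: 1/[ClO] = 1/[ClO]₀ + kt
Step 2: 1/[ClO] = 1/0.143 + 1.4 × 41
Step 3: 1/[ClO] = 6.993 + 57.4 = 64.39
Step 4: [ClO] = 1/64.39 = 0.01553 M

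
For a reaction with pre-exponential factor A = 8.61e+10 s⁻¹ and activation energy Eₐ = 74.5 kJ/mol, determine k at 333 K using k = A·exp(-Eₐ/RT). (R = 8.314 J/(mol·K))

1.77e-01 s⁻¹

Step 1: Use the Arrhenius equation: k = A × exp(-Eₐ/RT)
Step 2: Convert Eₐ to J/mol: 74.5 kJ/mol = 74500 J/mol
Step 3: Calculate the exponent: -Eₐ/(RT) = -74500/(8.314 × 333) = -26.90928
Step 4: k = 8.61e+10 × exp(-26.90928)
Step 5: k = 8.61e+10 × 2.05801e-12 = 1.7719e-01 s⁻¹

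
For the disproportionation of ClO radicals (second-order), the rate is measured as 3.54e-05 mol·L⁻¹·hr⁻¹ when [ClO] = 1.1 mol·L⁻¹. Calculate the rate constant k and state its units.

2.926e-05 (mol·L⁻¹)⁻¹·hr⁻¹

Step 1: rate = k[ClO]^2, so k = rate / [ClO]^2.
Step 2: k = 3.54e-05 / (1.1)^2 = 3.54e-05 / 1.21.
Step 3: k = 2.926e-05 (mol·L⁻¹)⁻¹·hr⁻¹.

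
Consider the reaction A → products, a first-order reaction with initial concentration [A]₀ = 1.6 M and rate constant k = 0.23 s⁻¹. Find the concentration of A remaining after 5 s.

0.5066 M

Step 1: For a first-order reaction: [A] = [A]₀ × e^(-kt)
Step 2: [A] = 1.6 × e^(-0.23 × 5)
Step 3: [A] = 1.6 × e^(-1.15)
Step 4: [A] = 1.6 × 0.316637 = 0.5066 M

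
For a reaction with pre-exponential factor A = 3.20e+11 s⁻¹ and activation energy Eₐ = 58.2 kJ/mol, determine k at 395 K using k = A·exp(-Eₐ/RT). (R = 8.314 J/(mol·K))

6.43e+03 s⁻¹

Step 1: Use the Arrhenius equation: k = A × exp(-Eₐ/RT)
Step 2: Convert Eₐ to J/mol: 58.2 kJ/mol = 58200 J/mol
Step 3: Calculate the exponent: -Eₐ/(RT) = -58200/(8.314 × 395) = -17.72213
Step 4: k = 3.20e+11 × exp(-17.72213)
Step 5: k = 3.20e+11 × 2.01084e-08 = 6.4347e+03 s⁻¹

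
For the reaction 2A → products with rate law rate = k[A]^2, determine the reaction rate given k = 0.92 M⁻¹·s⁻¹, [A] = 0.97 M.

0.8656 M/s

Step 1: Identify the rate law: rate = k[A]^2
Step 2: Substitute values: rate = 0.92 × (0.97)^2
Step 3: Calculate: rate = 0.92 × 0.9409 = 0.865628 M/s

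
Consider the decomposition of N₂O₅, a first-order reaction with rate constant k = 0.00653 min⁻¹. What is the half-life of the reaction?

106.1 min

Step 1: For a first-order reaction, t₁/₂ = ln(2)/k
Step 2: t₁/₂ = ln(2)/0.00653
Step 3: t₁/₂ = 0.6931/0.00653 = 106.1 min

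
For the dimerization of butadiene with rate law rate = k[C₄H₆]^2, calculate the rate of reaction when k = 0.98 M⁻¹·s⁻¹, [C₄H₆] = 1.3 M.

1.656 M/s

Step 1: Identify the rate law: rate = k[C₄H₆]^2
Step 2: Substitute values: rate = 0.98 × (1.3)^2
Step 3: Calculate: rate = 0.98 × 1.69 = 1.6562 M/s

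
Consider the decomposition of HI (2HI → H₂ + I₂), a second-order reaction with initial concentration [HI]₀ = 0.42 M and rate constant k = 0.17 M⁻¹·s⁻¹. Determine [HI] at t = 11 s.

0.2352 M

Step 1: For a second-order reaction: 1/[HI] = 1/[HI]₀ + kt
Step 2: 1/[HI] = 1/0.42 + 0.17 × 11
Step 3: 1/[HI] = 2.381 + 1.87 = 4.251
Step 4: [HI] = 1/4.251 = 0.2352 M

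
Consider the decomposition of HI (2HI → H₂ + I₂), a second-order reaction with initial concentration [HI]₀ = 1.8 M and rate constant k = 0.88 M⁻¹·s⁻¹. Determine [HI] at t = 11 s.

0.0977 M

Step 1: For a second-order reaction: 1/[HI] = 1/[HI]₀ + kt
Step 2: 1/[HI] = 1/1.8 + 0.88 × 11
Step 3: 1/[HI] = 0.5556 + 9.68 = 10.24
Step 4: [HI] = 1/10.24 = 0.0977 M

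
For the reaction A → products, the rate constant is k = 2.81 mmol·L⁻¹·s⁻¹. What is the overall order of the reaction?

zeroth order (0)

Step 1: The units of k for an nth-order reaction are (concentration)^(1-n)·(time)⁻¹.
Step 2: Here k has units mmol·L⁻¹·s⁻¹, so the concentration exponent is 1.
Step 3: 1 - n = 1 ⇒ n = 0. The reaction is zeroth order.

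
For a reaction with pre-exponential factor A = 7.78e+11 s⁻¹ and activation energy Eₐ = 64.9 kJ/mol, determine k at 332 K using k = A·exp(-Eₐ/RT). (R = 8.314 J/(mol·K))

4.78e+01 s⁻¹

Step 1: Use the Arrhenius equation: k = A × exp(-Eₐ/RT)
Step 2: Convert Eₐ to J/mol: 64.9 kJ/mol = 64900 J/mol
Step 3: Calculate the exponent: -Eₐ/(RT) = -64900/(8.314 × 332) = -23.51238
Step 4: k = 7.78e+11 × exp(-23.51238)
Step 5: k = 7.78e+11 × 6.14756e-11 = 4.7828e+01 s⁻¹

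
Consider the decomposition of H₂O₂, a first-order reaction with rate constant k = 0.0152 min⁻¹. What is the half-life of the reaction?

45.6 min

Step 1: For a first-order reaction, t₁/₂ = ln(2)/k
Step 2: t₁/₂ = ln(2)/0.0152
Step 3: t₁/₂ = 0.6931/0.0152 = 45.6 min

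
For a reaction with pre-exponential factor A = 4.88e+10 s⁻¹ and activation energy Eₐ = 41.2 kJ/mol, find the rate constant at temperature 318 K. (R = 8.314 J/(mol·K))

8.33e+03 s⁻¹

Step 1: Use the Arrhenius equation: k = A × exp(-Eₐ/RT)
Step 2: Convert Eₐ to J/mol: 41.2 kJ/mol = 41200 J/mol
Step 3: Calculate the exponent: -Eₐ/(RT) = -41200/(8.314 × 318) = -15.58332
Step 4: k = 4.88e+10 × exp(-15.58332)
Step 5: k = 4.88e+10 × 1.70707e-07 = 8.3305e+03 s⁻¹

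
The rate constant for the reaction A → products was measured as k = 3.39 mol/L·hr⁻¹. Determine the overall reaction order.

zeroth order (0)

Step 1: The units of k for an nth-order reaction are (concentration)^(1-n)·(time)⁻¹.
Step 2: Here k has units mol/L·hr⁻¹, so the concentration exponent is 1.
Step 3: 1 - n = 1 ⇒ n = 0. The reaction is zeroth order.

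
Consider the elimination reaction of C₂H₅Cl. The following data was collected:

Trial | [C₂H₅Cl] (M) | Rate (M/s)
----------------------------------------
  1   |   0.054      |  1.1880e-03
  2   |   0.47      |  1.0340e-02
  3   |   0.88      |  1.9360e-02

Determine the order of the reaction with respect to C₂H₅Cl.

first order (1)

Step 1: Compare trials to find order n where rate₂/rate₁ = ([C₂H₅Cl]₂/[C₂H₅Cl]₁)^n
Step 2: rate₂/rate₁ = 1.0340e-02/1.1880e-03 = 8.704
Step 3: [C₂H₅Cl]₂/[C₂H₅Cl]₁ = 0.47/0.054 = 8.704
Step 4: n = ln(8.704)/ln(8.704) = 1.00 ≈ 1
Step 5: The reaction is first order in C₂H₅Cl.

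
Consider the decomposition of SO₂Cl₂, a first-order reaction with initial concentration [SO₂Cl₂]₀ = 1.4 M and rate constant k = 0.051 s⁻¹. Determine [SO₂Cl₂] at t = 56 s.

0.0805 M

Step 1: For a first-order reaction: [SO₂Cl₂] = [SO₂Cl₂]₀ × e^(-kt)
Step 2: [SO₂Cl₂] = 1.4 × e^(-0.051 × 56)
Step 3: [SO₂Cl₂] = 1.4 × e^(-2.856)
Step 4: [SO₂Cl₂] = 1.4 × 0.0574983 = 0.0805 M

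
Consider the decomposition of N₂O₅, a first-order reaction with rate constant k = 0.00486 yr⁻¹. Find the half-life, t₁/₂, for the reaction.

142.6 yr

Step 1: For a first-order reaction, t₁/₂ = ln(2)/k
Step 2: t₁/₂ = ln(2)/0.00486
Step 3: t₁/₂ = 0.6931/0.00486 = 142.6 yr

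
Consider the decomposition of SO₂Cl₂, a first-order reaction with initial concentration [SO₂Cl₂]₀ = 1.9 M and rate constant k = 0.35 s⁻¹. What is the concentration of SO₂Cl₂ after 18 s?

0.003489 M

Step 1: For a first-order reaction: [SO₂Cl₂] = [SO₂Cl₂]₀ × e^(-kt)
Step 2: [SO₂Cl₂] = 1.9 × e^(-0.35 × 18)
Step 3: [SO₂Cl₂] = 1.9 × e^(-6.3)
Step 4: [SO₂Cl₂] = 1.9 × 0.0018363 = 0.003489 M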